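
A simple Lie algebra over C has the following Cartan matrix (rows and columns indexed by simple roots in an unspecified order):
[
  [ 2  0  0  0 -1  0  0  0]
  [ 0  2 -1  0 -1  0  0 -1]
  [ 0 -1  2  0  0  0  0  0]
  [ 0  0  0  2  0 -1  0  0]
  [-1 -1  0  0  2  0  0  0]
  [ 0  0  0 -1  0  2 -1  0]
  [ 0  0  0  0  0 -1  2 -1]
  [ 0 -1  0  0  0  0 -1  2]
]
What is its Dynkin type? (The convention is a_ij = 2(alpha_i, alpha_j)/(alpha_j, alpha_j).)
The matrix has rank 8 with 2's on the diagonal. Reading the off-diagonal entries as Dynkin edges (a single edge where a_ij = a_ji = -1; a double or triple edge where a_ij * a_ji = 2 or 3), the diagram is a chain of 7 nodes with one extra node attached to the third node from one end (E_8). One simple-root ordering that puts it in standard form is (alpha_1, alpha_3, alpha_5, alpha_2, alpha_8, alpha_7, alpha_6, alpha_4). So the algebra is type E_8.

E8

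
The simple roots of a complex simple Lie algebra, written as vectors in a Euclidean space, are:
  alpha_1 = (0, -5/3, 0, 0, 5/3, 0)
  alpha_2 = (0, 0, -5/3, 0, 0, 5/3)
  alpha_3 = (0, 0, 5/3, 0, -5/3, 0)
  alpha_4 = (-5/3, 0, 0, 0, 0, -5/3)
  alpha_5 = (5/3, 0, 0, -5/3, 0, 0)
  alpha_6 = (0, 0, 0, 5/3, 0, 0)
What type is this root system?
B_6 (so(13))

Compute the Cartan integers a_ij = 2(alpha_i, alpha_j)/(alpha_j, alpha_j); the resulting 6x6 Cartan matrix is
[[2, 0, -1, 0, 0, 0], [0, 2, -1, -1, 0, 0], [-1, -1, 2, 0, 0, 0], [0, -1, 0, 2, -1, 0], [0, 0, 0, -1, 2, -2], [0, 0, 0, 0, -1, 2]].
The roots have two lengths (squared-length ratio 2:1); the short ones are alpha_{6}. The associated Dynkin diagram is a chain of 6 nodes with a double edge at one end; the terminal node there is the unique short simple root (B_6), so the type is B_6 (the algebra so(13)).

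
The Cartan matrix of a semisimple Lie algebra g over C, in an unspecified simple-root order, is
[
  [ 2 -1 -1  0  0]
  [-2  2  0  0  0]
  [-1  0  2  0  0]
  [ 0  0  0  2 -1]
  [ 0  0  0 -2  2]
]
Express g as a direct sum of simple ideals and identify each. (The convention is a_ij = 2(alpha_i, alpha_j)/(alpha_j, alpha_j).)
The diagram associated to this matrix has two connected components: the simple roots {alpha_4, alpha_5} form a chain of 2 nodes with a double edge at one end; the terminal node there is the unique short simple root (B_2), and {alpha_1, alpha_2, alpha_3} form a chain of 3 nodes with a double edge at one end; the terminal node there is the unique long simple root (C_3). A semisimple Lie algebra decomposes uniquely as the direct sum of simple ideals, one per connected component of its Dynkin diagram, so g ≅ B_2 ⊕ C_3 (dimension 10 + 21 = 31).

type B_2 + type C_3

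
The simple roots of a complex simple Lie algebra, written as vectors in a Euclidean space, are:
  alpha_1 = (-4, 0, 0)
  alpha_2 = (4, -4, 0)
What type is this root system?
B2

Compute the Cartan integers a_ij = 2(alpha_i, alpha_j)/(alpha_j, alpha_j); the resulting 2x2 Cartan matrix is
[[2, -1], [-2, 2]].
The roots have two lengths (squared-length ratio 2:1); the short ones are alpha_{1}. The associated Dynkin diagram is a chain of 2 nodes with a double edge at one end; the terminal node there is the unique short simple root (B_2), so the type is B_2 (the algebra so(5)).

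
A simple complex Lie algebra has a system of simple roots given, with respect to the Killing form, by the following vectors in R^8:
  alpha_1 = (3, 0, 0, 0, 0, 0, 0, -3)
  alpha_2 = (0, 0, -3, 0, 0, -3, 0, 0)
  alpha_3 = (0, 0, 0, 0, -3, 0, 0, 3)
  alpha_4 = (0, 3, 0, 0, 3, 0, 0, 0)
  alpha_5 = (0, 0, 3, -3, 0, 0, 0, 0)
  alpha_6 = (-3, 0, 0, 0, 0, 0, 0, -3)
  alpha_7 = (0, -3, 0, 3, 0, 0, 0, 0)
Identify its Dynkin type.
Compute the Cartan integers a_ij = 2(alpha_i, alpha_j)/(alpha_j, alpha_j); the resulting 7x7 Cartan matrix is
[[2, 0, -1, 0, 0, 0, 0], [0, 2, 0, 0, -1, 0, 0], [-1, 0, 2, -1, 0, -1, 0], [0, 0, -1, 2, 0, 0, -1], [0, -1, 0, 0, 2, 0, -1], [0, 0, -1, 0, 0, 2, 0], [0, 0, 0, -1, -1, 0, 2]].
All simple roots have the same length, so the diagram is simply laced. The associated Dynkin diagram is a chain of 5 nodes with a fork of two nodes at one end (D_7), so the type is D_7 (the algebra so(14)).

D_7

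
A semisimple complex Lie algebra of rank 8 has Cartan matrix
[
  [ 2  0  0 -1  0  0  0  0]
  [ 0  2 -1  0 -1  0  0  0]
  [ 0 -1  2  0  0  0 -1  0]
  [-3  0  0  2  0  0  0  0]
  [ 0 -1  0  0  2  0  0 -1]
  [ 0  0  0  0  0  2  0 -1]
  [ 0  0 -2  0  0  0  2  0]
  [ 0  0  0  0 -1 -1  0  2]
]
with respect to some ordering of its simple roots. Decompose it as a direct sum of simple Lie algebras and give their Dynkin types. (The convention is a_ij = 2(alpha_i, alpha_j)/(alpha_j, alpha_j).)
The diagram associated to this matrix has two connected components: the simple roots {alpha_2, alpha_3, alpha_5, alpha_6, alpha_7, alpha_8} form a chain of 6 nodes with a double edge at one end; the terminal node there is the unique long simple root (C_6), and {alpha_1, alpha_4} form two nodes joined by a triple edge (G_2). A semisimple Lie algebra decomposes uniquely as the direct sum of simple ideals, one per connected component of its Dynkin diagram, so g ≅ C_6 ⊕ G_2 (dimension 78 + 14 = 92).

C_6 + G_2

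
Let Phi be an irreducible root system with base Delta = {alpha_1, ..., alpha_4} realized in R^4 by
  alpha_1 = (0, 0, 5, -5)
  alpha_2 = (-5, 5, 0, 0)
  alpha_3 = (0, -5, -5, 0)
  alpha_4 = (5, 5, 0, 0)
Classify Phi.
D_4

Compute the Cartan integers a_ij = 2(alpha_i, alpha_j)/(alpha_j, alpha_j); the resulting 4x4 Cartan matrix is
[[2, 0, -1, 0], [0, 2, -1, 0], [-1, -1, 2, -1], [0, 0, -1, 2]].
All simple roots have the same length, so the diagram is simply laced. The associated Dynkin diagram is a chain of 2 nodes with a fork of two nodes at one end (D_4), so the type is D_4 (the algebra so(8)).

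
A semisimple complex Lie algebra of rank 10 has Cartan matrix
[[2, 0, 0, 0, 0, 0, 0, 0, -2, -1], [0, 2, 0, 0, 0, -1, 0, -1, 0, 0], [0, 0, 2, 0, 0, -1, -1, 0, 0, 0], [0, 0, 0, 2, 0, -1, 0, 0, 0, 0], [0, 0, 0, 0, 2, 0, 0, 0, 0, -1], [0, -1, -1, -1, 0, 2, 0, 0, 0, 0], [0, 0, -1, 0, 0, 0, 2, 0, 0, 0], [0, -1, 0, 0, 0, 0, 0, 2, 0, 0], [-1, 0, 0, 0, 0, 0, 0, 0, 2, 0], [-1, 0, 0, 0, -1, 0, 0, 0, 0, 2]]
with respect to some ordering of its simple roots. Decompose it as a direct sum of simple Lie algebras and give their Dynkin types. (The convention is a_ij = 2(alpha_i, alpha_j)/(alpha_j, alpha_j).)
The diagram associated to this matrix has two connected components: the simple roots {alpha_1, alpha_5, alpha_9, alpha_10} form a chain of 4 nodes with a double edge at one end; the terminal node there is the unique short simple root (B_4), and {alpha_2, alpha_3, alpha_4, alpha_6, alpha_7, alpha_8} form a chain of 5 nodes with one extra node attached to the third node from one end (E_6). A semisimple Lie algebra decomposes uniquely as the direct sum of simple ideals, one per connected component of its Dynkin diagram, so g ≅ B_4 ⊕ E_6 (dimension 36 + 78 = 114).

B4 + E6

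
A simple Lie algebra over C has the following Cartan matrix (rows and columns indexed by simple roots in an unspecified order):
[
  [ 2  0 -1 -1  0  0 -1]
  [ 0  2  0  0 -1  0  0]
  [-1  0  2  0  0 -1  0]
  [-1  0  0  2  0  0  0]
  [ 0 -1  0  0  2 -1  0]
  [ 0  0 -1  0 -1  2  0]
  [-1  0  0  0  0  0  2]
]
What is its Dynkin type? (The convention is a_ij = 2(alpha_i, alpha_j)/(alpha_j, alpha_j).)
D_7

The matrix has rank 7 with 2's on the diagonal. Reading the off-diagonal entries as Dynkin edges (a single edge where a_ij = a_ji = -1; a double or triple edge where a_ij * a_ji = 2 or 3), the diagram is a chain of 5 nodes with a fork of two nodes at one end (D_7). One simple-root ordering that puts it in standard form is (alpha_2, alpha_5, alpha_6, alpha_3, alpha_1, alpha_4, alpha_7). So the algebra is type D_7, i.e. so(14).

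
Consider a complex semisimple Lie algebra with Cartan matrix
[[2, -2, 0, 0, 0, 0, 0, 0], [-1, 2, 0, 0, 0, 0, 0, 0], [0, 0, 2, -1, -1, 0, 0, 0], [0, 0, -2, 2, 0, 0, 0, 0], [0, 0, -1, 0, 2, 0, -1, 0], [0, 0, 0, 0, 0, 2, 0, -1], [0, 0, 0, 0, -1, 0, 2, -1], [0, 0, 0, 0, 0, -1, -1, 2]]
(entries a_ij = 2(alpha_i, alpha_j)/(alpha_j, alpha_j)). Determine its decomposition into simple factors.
The diagram associated to this matrix has two connected components: the simple roots {alpha_1, alpha_2} form a chain of 2 nodes with a double edge at one end; the terminal node there is the unique short simple root (B_2), and {alpha_3, alpha_4, alpha_5, alpha_6, alpha_7, alpha_8} form a chain of 6 nodes with a double edge at one end; the terminal node there is the unique long simple root (C_6). A semisimple Lie algebra decomposes uniquely as the direct sum of simple ideals, one per connected component of its Dynkin diagram, so g ≅ B_2 ⊕ C_6 (dimension 10 + 78 = 88).

B_2 + C_6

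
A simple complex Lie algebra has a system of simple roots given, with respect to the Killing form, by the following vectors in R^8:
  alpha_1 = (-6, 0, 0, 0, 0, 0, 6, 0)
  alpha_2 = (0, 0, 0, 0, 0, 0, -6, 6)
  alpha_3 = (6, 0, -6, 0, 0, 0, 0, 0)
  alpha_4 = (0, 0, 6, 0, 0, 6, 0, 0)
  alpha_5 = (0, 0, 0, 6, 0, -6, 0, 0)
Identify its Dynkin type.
Compute the Cartan integers a_ij = 2(alpha_i, alpha_j)/(alpha_j, alpha_j); the resulting 5x5 Cartan matrix is
[[2, -1, -1, 0, 0], [-1, 2, 0, 0, 0], [-1, 0, 2, -1, 0], [0, 0, -1, 2, -1], [0, 0, 0, -1, 2]].
All simple roots have the same length, so the diagram is simply laced. The associated Dynkin diagram is a chain of 5 nodes with single edges (A_5), so the type is A_5 (the algebra sl(6)).

A5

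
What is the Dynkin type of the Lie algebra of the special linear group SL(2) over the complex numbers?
A_1

This is sl(2), which has dimension 2^2 - 1 = 3 and rank 2 - 1 = 1 (a Cartan subalgebra is the diagonal traceless matrices). In the classification of classical Lie algebras, the special linear algebra sl(n+1) has type A_n; here n = 1, so the Dynkin diagram is a chain of 1 nodes with single edges (A_1). Hence the type is A_1.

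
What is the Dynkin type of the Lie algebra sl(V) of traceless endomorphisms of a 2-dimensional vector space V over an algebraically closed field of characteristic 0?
This is sl(2), which has dimension 2^2 - 1 = 3 and rank 2 - 1 = 1 (a Cartan subalgebra is the diagonal traceless matrices). In the classification of classical Lie algebras, the special linear algebra sl(n+1) has type A_n; here n = 1, so the Dynkin diagram is a chain of 1 nodes with single edges (A_1). Hence the type is A_1.

A_1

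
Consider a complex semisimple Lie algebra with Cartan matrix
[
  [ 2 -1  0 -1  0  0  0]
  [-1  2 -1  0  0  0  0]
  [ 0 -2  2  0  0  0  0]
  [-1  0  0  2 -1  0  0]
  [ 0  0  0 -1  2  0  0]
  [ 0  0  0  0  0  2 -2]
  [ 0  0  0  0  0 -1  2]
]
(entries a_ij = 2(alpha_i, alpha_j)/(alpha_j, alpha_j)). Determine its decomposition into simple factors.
The diagram associated to this matrix has two connected components: the simple roots {alpha_6, alpha_7} form a chain of 2 nodes with a double edge at one end; the terminal node there is the unique short simple root (B_2), and {alpha_1, alpha_2, alpha_3, alpha_4, alpha_5} form a chain of 5 nodes with a double edge at one end; the terminal node there is the unique long simple root (C_5). A semisimple Lie algebra decomposes uniquely as the direct sum of simple ideals, one per connected component of its Dynkin diagram, so g ≅ B_2 ⊕ C_5 (dimension 10 + 55 = 65).

B2 ⊕ C5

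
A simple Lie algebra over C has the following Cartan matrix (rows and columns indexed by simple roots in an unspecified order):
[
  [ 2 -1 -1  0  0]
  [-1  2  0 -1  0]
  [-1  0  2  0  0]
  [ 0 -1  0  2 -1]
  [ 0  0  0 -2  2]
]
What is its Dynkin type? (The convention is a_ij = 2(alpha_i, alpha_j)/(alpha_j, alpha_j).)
The matrix has rank 5 with 2's on the diagonal. Reading the off-diagonal entries as Dynkin edges (a single edge where a_ij = a_ji = -1; a double or triple edge where a_ij * a_ji = 2 or 3), the diagram is a chain of 5 nodes with a double edge at one end; the terminal node there is the unique long simple root (C_5). One simple-root ordering that puts it in standard form is (alpha_3, alpha_1, alpha_2, alpha_4, alpha_5). So the algebra is type C_5, i.e. sp(10).

C5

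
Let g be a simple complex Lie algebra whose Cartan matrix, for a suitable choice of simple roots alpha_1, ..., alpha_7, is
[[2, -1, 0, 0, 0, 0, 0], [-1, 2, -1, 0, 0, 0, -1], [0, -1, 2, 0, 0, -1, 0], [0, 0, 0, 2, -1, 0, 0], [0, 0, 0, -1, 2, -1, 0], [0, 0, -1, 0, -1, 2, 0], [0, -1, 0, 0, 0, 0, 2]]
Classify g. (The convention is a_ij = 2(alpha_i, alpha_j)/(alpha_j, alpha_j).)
D_7 (so(14))

The matrix has rank 7 with 2's on the diagonal. Reading the off-diagonal entries as Dynkin edges (a single edge where a_ij = a_ji = -1; a double or triple edge where a_ij * a_ji = 2 or 3), the diagram is a chain of 5 nodes with a fork of two nodes at one end (D_7). One simple-root ordering that puts it in standard form is (alpha_4, alpha_5, alpha_6, alpha_3, alpha_2, alpha_1, alpha_7). So the algebra is type D_7, i.e. so(14).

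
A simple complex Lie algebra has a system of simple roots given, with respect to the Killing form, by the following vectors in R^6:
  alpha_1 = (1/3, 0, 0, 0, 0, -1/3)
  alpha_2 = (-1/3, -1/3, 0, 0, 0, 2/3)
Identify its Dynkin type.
Compute the Cartan integers a_ij = 2(alpha_i, alpha_j)/(alpha_j, alpha_j); the resulting 2x2 Cartan matrix is
[[2, -1], [-3, 2]].
The roots have two lengths (squared-length ratio 3:1); the short ones are alpha_{1}. The associated Dynkin diagram is two nodes joined by a triple edge (G_2), so the type is G_2.

type G_2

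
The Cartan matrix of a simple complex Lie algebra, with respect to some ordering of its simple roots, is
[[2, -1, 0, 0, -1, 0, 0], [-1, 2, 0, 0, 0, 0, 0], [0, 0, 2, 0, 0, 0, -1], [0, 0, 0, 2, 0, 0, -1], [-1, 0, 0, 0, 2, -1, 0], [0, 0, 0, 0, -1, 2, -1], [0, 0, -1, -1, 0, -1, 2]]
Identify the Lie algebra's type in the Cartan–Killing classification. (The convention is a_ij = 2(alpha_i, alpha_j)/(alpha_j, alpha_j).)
The matrix has rank 7 with 2's on the diagonal. Reading the off-diagonal entries as Dynkin edges (a single edge where a_ij = a_ji = -1; a double or triple edge where a_ij * a_ji = 2 or 3), the diagram is a chain of 5 nodes with a fork of two nodes at one end (D_7). One simple-root ordering that puts it in standard form is (alpha_2, alpha_1, alpha_5, alpha_6, alpha_7, alpha_4, alpha_3). So the algebra is type D_7, i.e. so(14).

D7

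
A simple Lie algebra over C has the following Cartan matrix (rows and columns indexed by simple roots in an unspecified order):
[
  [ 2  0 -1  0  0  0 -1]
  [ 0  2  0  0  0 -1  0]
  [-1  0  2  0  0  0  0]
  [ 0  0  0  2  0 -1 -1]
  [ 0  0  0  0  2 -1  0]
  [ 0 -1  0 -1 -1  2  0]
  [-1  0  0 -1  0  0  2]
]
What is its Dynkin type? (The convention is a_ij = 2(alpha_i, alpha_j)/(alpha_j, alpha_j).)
D7

The matrix has rank 7 with 2's on the diagonal. Reading the off-diagonal entries as Dynkin edges (a single edge where a_ij = a_ji = -1; a double or triple edge where a_ij * a_ji = 2 or 3), the diagram is a chain of 5 nodes with a fork of two nodes at one end (D_7). One simple-root ordering that puts it in standard form is (alpha_3, alpha_1, alpha_7, alpha_4, alpha_6, alpha_5, alpha_2). So the algebra is type D_7, i.e. so(14).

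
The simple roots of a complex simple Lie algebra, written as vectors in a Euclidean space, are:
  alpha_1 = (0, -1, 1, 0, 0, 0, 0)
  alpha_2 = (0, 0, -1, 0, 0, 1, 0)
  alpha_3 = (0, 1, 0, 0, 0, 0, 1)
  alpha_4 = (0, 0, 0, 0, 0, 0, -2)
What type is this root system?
C_4 (sp(8))

Compute the Cartan integers a_ij = 2(alpha_i, alpha_j)/(alpha_j, alpha_j); the resulting 4x4 Cartan matrix is
[[2, -1, -1, 0], [-1, 2, 0, 0], [-1, 0, 2, -1], [0, 0, -2, 2]].
The roots have two lengths (squared-length ratio 2:1); the short ones are alpha_{1,2,3}. The associated Dynkin diagram is a chain of 4 nodes with a double edge at one end; the terminal node there is the unique long simple root (C_4), so the type is C_4 (the algebra sp(8)).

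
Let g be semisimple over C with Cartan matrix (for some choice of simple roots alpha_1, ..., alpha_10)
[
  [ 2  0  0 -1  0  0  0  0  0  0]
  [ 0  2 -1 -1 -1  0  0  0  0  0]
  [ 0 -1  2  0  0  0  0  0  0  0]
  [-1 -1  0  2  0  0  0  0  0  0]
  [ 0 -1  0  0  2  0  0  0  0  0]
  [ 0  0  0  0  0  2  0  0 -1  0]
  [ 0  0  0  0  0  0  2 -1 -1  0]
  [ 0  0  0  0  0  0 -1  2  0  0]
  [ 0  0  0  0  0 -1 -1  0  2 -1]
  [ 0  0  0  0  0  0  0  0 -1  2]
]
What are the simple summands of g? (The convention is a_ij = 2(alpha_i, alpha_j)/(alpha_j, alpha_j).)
type D_5 ⊕ type D_5

The diagram associated to this matrix has two connected components: the simple roots {alpha_6, alpha_7, alpha_8, alpha_9, alpha_10} form a chain of 3 nodes with a fork of two nodes at one end (D_5), and {alpha_1, alpha_2, alpha_3, alpha_4, alpha_5} form a chain of 3 nodes with a fork of two nodes at one end (D_5). A semisimple Lie algebra decomposes uniquely as the direct sum of simple ideals, one per connected component of its Dynkin diagram, so g ≅ D_5 ⊕ D_5 (dimension 45 + 45 = 90).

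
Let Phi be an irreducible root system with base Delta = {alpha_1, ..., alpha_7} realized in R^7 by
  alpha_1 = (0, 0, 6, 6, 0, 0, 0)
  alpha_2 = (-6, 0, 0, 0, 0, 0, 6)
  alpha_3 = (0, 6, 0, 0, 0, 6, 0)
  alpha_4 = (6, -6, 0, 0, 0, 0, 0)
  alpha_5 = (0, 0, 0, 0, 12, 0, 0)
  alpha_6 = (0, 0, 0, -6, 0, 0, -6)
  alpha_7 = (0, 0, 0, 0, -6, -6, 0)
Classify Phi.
C7

Compute the Cartan integers a_ij = 2(alpha_i, alpha_j)/(alpha_j, alpha_j); the resulting 7x7 Cartan matrix is
[[2, 0, 0, 0, 0, -1, 0], [0, 2, 0, -1, 0, -1, 0], [0, 0, 2, -1, 0, 0, -1], [0, -1, -1, 2, 0, 0, 0], [0, 0, 0, 0, 2, 0, -2], [-1, -1, 0, 0, 0, 2, 0], [0, 0, -1, 0, -1, 0, 2]].
The roots have two lengths (squared-length ratio 2:1); the short ones are alpha_{1,2,3,4,6,7}. The associated Dynkin diagram is a chain of 7 nodes with a double edge at one end; the terminal node there is the unique long simple root (C_7), so the type is C_7 (the algebra sp(14)).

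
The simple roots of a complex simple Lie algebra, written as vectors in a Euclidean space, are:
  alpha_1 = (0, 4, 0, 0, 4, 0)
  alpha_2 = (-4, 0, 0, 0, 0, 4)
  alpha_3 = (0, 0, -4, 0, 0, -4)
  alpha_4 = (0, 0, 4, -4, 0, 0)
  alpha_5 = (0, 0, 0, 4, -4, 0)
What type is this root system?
Compute the Cartan integers a_ij = 2(alpha_i, alpha_j)/(alpha_j, alpha_j); the resulting 5x5 Cartan matrix is
[[2, 0, 0, 0, -1], [0, 2, -1, 0, 0], [0, -1, 2, -1, 0], [0, 0, -1, 2, -1], [-1, 0, 0, -1, 2]].
All simple roots have the same length, so the diagram is simply laced. The associated Dynkin diagram is a chain of 5 nodes with single edges (A_5), so the type is A_5 (the algebra sl(6)).

A5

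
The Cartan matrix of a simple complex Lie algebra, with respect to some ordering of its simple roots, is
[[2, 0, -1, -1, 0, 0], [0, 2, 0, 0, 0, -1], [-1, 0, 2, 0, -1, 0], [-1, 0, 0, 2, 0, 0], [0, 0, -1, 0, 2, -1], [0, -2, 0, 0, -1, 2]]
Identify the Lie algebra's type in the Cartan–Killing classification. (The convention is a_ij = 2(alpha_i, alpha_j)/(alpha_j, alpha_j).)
B_6 (so(13))

The matrix has rank 6 with 2's on the diagonal. Reading the off-diagonal entries as Dynkin edges (a single edge where a_ij = a_ji = -1; a double or triple edge where a_ij * a_ji = 2 or 3), the diagram is a chain of 6 nodes with a double edge at one end; the terminal node there is the unique short simple root (B_6). One simple-root ordering that puts it in standard form is (alpha_4, alpha_1, alpha_3, alpha_5, alpha_6, alpha_2). So the algebra is type B_6, i.e. so(13).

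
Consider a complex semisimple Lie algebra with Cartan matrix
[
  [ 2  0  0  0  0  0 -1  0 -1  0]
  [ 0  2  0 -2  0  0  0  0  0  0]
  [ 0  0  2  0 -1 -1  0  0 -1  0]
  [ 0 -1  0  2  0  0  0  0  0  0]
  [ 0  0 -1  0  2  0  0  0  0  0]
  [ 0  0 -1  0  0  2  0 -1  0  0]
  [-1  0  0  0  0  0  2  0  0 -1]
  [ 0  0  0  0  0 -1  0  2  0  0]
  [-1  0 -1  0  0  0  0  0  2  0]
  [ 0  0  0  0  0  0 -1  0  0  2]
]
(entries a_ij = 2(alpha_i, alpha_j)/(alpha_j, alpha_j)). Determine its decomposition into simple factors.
type B_2 + type E_8

The diagram associated to this matrix has two connected components: the simple roots {alpha_2, alpha_4} form a chain of 2 nodes with a double edge at one end; the terminal node there is the unique short simple root (B_2), and {alpha_1, alpha_3, alpha_5, alpha_6, alpha_7, alpha_8, alpha_9, alpha_10} form a chain of 7 nodes with one extra node attached to the third node from one end (E_8). A semisimple Lie algebra decomposes uniquely as the direct sum of simple ideals, one per connected component of its Dynkin diagram, so g ≅ B_2 ⊕ E_8 (dimension 10 + 248 = 258).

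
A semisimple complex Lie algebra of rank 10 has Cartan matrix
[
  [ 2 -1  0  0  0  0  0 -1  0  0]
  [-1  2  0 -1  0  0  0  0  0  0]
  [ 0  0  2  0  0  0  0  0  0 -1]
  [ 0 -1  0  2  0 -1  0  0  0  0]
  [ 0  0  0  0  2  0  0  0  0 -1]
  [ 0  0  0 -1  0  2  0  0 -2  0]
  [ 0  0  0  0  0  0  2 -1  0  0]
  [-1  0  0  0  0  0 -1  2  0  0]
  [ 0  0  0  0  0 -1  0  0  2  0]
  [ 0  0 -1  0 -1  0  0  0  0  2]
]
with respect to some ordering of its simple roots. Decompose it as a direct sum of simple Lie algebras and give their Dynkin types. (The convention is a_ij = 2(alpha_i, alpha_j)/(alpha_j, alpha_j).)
The diagram associated to this matrix has two connected components: the simple roots {alpha_3, alpha_5, alpha_10} form a chain of 3 nodes with single edges (A_3), and {alpha_1, alpha_2, alpha_4, alpha_6, alpha_7, alpha_8, alpha_9} form a chain of 7 nodes with a double edge at one end; the terminal node there is the unique short simple root (B_7). A semisimple Lie algebra decomposes uniquely as the direct sum of simple ideals, one per connected component of its Dynkin diagram, so g ≅ A_3 ⊕ B_7 (dimension 15 + 105 = 120).

A_3 (sl(4)) ⊕ B_7 (so(15))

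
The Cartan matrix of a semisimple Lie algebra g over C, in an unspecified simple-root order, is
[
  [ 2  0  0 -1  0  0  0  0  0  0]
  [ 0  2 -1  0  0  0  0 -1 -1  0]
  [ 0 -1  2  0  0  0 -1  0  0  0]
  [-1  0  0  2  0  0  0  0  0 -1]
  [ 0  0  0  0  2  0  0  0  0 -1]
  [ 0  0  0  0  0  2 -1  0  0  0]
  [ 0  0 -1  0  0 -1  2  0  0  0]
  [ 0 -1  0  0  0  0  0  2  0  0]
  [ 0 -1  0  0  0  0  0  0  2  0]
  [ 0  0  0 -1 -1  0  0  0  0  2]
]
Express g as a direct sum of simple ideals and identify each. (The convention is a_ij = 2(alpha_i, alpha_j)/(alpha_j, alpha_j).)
A_4 ⊕ D_6

The diagram associated to this matrix has two connected components: the simple roots {alpha_1, alpha_4, alpha_5, alpha_10} form a chain of 4 nodes with single edges (A_4), and {alpha_2, alpha_3, alpha_6, alpha_7, alpha_8, alpha_9} form a chain of 4 nodes with a fork of two nodes at one end (D_6). A semisimple Lie algebra decomposes uniquely as the direct sum of simple ideals, one per connected component of its Dynkin diagram, so g ≅ A_4 ⊕ D_6 (dimension 24 + 66 = 90).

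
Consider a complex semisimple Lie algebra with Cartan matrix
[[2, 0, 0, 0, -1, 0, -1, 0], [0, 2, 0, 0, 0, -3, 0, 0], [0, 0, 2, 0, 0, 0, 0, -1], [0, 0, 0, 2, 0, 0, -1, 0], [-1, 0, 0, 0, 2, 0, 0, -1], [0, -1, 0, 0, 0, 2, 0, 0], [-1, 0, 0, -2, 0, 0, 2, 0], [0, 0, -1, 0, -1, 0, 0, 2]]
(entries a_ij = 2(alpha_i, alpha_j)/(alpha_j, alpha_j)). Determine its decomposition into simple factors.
B_6 (so(13)) ⊕ G_2

The diagram associated to this matrix has two connected components: the simple roots {alpha_1, alpha_3, alpha_4, alpha_5, alpha_7, alpha_8} form a chain of 6 nodes with a double edge at one end; the terminal node there is the unique short simple root (B_6), and {alpha_2, alpha_6} form two nodes joined by a triple edge (G_2). A semisimple Lie algebra decomposes uniquely as the direct sum of simple ideals, one per connected component of its Dynkin diagram, so g ≅ B_6 ⊕ G_2 (dimension 78 + 14 = 92).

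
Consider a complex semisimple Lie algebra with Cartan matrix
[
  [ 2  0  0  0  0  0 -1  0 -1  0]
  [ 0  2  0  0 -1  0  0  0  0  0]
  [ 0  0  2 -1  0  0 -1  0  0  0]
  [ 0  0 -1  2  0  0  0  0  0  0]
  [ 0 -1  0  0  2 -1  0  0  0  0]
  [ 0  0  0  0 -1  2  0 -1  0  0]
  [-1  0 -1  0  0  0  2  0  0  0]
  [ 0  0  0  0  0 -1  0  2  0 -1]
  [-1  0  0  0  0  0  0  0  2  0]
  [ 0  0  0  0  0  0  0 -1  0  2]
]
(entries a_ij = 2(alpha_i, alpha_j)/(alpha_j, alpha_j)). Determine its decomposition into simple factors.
The diagram associated to this matrix has two connected components: the simple roots {alpha_2, alpha_5, alpha_6, alpha_8, alpha_10} form a chain of 5 nodes with single edges (A_5), and {alpha_1, alpha_3, alpha_4, alpha_7, alpha_9} form a chain of 5 nodes with single edges (A_5). A semisimple Lie algebra decomposes uniquely as the direct sum of simple ideals, one per connected component of its Dynkin diagram, so g ≅ A_5 ⊕ A_5 (dimension 35 + 35 = 70).

type A_5 ⊕ type A_5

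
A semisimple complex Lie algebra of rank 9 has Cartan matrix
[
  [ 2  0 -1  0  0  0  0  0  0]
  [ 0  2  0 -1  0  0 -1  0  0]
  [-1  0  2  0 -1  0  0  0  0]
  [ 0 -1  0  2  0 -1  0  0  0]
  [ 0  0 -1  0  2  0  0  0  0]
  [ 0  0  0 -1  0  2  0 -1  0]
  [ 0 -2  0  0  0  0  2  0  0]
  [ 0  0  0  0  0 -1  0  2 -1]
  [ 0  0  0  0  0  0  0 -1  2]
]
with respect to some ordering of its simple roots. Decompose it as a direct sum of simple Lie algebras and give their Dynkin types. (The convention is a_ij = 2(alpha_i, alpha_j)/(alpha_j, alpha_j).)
The diagram associated to this matrix has two connected components: the simple roots {alpha_1, alpha_3, alpha_5} form a chain of 3 nodes with single edges (A_3), and {alpha_2, alpha_4, alpha_6, alpha_7, alpha_8, alpha_9} form a chain of 6 nodes with a double edge at one end; the terminal node there is the unique long simple root (C_6). A semisimple Lie algebra decomposes uniquely as the direct sum of simple ideals, one per connected component of its Dynkin diagram, so g ≅ A_3 ⊕ C_6 (dimension 15 + 78 = 93).

type A_3 ⊕ type C_6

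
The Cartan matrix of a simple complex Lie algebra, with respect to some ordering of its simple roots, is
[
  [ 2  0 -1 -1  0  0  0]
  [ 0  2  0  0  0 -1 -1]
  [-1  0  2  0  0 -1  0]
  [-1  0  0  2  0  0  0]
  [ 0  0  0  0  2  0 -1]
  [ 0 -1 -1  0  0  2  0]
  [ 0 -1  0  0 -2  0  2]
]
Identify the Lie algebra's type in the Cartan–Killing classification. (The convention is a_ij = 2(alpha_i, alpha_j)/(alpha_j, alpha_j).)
B_7 (so(15))

The matrix has rank 7 with 2's on the diagonal. Reading the off-diagonal entries as Dynkin edges (a single edge where a_ij = a_ji = -1; a double or triple edge where a_ij * a_ji = 2 or 3), the diagram is a chain of 7 nodes with a double edge at one end; the terminal node there is the unique short simple root (B_7). One simple-root ordering that puts it in standard form is (alpha_4, alpha_1, alpha_3, alpha_6, alpha_2, alpha_7, alpha_5). So the algebra is type B_7, i.e. so(15).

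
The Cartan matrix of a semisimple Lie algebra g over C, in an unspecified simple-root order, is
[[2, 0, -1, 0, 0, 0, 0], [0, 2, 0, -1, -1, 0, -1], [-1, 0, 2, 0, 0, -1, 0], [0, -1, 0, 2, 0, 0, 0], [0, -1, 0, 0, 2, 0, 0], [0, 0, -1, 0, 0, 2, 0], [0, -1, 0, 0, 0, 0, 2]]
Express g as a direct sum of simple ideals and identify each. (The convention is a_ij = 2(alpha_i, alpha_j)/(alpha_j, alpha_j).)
A_3 ⊕ D_4

The diagram associated to this matrix has two connected components: the simple roots {alpha_1, alpha_3, alpha_6} form a chain of 3 nodes with single edges (A_3), and {alpha_2, alpha_4, alpha_5, alpha_7} form a chain of 2 nodes with a fork of two nodes at one end (D_4). A semisimple Lie algebra decomposes uniquely as the direct sum of simple ideals, one per connected component of its Dynkin diagram, so g ≅ A_3 ⊕ D_4 (dimension 15 + 28 = 43).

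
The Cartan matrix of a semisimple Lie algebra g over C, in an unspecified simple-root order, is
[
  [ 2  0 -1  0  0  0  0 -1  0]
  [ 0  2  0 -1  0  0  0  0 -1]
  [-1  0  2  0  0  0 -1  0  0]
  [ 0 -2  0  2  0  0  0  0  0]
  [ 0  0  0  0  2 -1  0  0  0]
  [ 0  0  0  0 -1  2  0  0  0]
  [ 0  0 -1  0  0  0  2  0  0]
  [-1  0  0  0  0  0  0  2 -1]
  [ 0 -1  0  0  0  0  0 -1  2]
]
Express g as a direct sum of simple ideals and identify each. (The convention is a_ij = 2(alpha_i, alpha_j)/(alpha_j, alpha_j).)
type A_2 ⊕ type C_7

The diagram associated to this matrix has two connected components: the simple roots {alpha_5, alpha_6} form a chain of 2 nodes with single edges (A_2), and {alpha_1, alpha_2, alpha_3, alpha_4, alpha_7, alpha_8, alpha_9} form a chain of 7 nodes with a double edge at one end; the terminal node there is the unique long simple root (C_7). A semisimple Lie algebra decomposes uniquely as the direct sum of simple ideals, one per connected component of its Dynkin diagram, so g ≅ A_2 ⊕ C_7 (dimension 8 + 105 = 113).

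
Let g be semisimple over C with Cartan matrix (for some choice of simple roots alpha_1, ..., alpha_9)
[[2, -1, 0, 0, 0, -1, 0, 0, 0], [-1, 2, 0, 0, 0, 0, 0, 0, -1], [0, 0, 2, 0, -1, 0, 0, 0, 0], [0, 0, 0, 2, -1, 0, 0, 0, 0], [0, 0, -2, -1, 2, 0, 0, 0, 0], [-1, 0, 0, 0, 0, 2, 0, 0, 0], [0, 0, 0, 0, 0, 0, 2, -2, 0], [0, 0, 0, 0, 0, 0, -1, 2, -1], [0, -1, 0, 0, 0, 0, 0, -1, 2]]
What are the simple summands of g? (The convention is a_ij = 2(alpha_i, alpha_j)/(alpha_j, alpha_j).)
B3 ⊕ C6

The diagram associated to this matrix has two connected components: the simple roots {alpha_3, alpha_4, alpha_5} form a chain of 3 nodes with a double edge at one end; the terminal node there is the unique short simple root (B_3), and {alpha_1, alpha_2, alpha_6, alpha_7, alpha_8, alpha_9} form a chain of 6 nodes with a double edge at one end; the terminal node there is the unique long simple root (C_6). A semisimple Lie algebra decomposes uniquely as the direct sum of simple ideals, one per connected component of its Dynkin diagram, so g ≅ B_3 ⊕ C_6 (dimension 21 + 78 = 99).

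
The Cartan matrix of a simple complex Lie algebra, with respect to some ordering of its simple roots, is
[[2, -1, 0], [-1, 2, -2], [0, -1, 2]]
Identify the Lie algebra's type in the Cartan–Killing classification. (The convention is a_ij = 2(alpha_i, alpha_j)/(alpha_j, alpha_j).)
B_3

The matrix has rank 3 with 2's on the diagonal. Reading the off-diagonal entries as Dynkin edges (a single edge where a_ij = a_ji = -1; a double or triple edge where a_ij * a_ji = 2 or 3), the diagram is a chain of 3 nodes with a double edge at one end; the terminal node there is the unique short simple root (B_3). One simple-root ordering that puts it in standard form is (alpha_1, alpha_2, alpha_3). So the algebra is type B_3, i.e. so(7).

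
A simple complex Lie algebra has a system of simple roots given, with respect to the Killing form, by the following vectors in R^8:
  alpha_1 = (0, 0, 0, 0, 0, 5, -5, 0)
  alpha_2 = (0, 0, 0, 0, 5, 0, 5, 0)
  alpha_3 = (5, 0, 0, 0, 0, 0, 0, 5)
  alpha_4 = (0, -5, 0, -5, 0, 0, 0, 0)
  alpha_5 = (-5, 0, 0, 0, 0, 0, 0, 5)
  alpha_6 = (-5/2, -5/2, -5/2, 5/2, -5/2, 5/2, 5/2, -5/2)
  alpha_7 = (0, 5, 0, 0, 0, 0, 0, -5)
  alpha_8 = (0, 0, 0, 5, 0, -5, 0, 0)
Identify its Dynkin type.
E8

Compute the Cartan integers a_ij = 2(alpha_i, alpha_j)/(alpha_j, alpha_j); the resulting 8x8 Cartan matrix is
[[2, -1, 0, 0, 0, 0, 0, -1], [-1, 2, 0, 0, 0, 0, 0, 0], [0, 0, 2, 0, 0, -1, -1, 0], [0, 0, 0, 2, 0, 0, -1, -1], [0, 0, 0, 0, 2, 0, -1, 0], [0, 0, -1, 0, 0, 2, 0, 0], [0, 0, -1, -1, -1, 0, 2, 0], [-1, 0, 0, -1, 0, 0, 0, 2]].
All simple roots have the same length, so the diagram is simply laced. The associated Dynkin diagram is a chain of 7 nodes with one extra node attached to the third node from one end (E_8), so the type is E_8.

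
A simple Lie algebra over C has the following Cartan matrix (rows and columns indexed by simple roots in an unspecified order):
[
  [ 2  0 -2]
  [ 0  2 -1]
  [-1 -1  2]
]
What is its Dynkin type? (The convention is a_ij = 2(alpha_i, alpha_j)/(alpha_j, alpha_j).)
C_3

The matrix has rank 3 with 2's on the diagonal. Reading the off-diagonal entries as Dynkin edges (a single edge where a_ij = a_ji = -1; a double or triple edge where a_ij * a_ji = 2 or 3), the diagram is a chain of 3 nodes with a double edge at one end; the terminal node there is the unique long simple root (C_3). One simple-root ordering that puts it in standard form is (alpha_2, alpha_3, alpha_1). So the algebra is type C_3, i.e. sp(6).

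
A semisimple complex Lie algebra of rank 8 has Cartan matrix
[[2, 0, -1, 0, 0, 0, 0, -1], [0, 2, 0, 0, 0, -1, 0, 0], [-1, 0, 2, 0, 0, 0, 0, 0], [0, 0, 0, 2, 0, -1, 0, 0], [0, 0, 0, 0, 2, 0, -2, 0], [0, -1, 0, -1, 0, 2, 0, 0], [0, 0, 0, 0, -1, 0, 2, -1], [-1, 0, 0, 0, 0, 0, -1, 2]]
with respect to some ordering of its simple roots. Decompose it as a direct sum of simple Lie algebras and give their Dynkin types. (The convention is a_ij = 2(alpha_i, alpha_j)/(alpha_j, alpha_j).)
A_3 + C_5

The diagram associated to this matrix has two connected components: the simple roots {alpha_2, alpha_4, alpha_6} form a chain of 3 nodes with single edges (A_3), and {alpha_1, alpha_3, alpha_5, alpha_7, alpha_8} form a chain of 5 nodes with a double edge at one end; the terminal node there is the unique long simple root (C_5). A semisimple Lie algebra decomposes uniquely as the direct sum of simple ideals, one per connected component of its Dynkin diagram, so g ≅ A_3 ⊕ C_5 (dimension 15 + 55 = 70).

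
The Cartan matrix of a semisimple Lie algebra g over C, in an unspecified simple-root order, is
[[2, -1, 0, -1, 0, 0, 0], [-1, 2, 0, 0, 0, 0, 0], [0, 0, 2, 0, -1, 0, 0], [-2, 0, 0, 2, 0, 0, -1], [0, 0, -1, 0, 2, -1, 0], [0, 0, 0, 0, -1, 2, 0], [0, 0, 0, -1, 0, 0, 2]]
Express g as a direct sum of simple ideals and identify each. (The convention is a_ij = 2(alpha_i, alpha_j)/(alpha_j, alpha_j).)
A_3 ⊕ F_4

The diagram associated to this matrix has two connected components: the simple roots {alpha_3, alpha_5, alpha_6} form a chain of 3 nodes with single edges (A_3), and {alpha_1, alpha_2, alpha_4, alpha_7} form a chain of 4 nodes with a double edge between the middle two (F_4). A semisimple Lie algebra decomposes uniquely as the direct sum of simple ideals, one per connected component of its Dynkin diagram, so g ≅ A_3 ⊕ F_4 (dimension 15 + 52 = 67).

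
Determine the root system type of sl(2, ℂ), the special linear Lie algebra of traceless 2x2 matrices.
A1

This is sl(2), which has dimension 2^2 - 1 = 3 and rank 2 - 1 = 1 (a Cartan subalgebra is the diagonal traceless matrices). In the classification of classical Lie algebras, the special linear algebra sl(n+1) has type A_n; here n = 1, so the Dynkin diagram is a chain of 1 nodes with single edges (A_1). Hence the type is A_1.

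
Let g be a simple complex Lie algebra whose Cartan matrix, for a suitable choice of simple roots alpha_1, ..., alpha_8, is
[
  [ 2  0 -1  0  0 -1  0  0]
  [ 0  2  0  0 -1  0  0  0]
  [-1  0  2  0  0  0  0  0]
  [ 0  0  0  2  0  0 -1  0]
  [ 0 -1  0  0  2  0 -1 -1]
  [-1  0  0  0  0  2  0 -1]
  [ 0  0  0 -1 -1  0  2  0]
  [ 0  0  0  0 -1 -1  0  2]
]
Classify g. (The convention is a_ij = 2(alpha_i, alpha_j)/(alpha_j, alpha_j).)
E_8

The matrix has rank 8 with 2's on the diagonal. Reading the off-diagonal entries as Dynkin edges (a single edge where a_ij = a_ji = -1; a double or triple edge where a_ij * a_ji = 2 or 3), the diagram is a chain of 7 nodes with one extra node attached to the third node from one end (E_8). One simple-root ordering that puts it in standard form is (alpha_4, alpha_2, alpha_7, alpha_5, alpha_8, alpha_6, alpha_1, alpha_3). So the algebra is type E_8.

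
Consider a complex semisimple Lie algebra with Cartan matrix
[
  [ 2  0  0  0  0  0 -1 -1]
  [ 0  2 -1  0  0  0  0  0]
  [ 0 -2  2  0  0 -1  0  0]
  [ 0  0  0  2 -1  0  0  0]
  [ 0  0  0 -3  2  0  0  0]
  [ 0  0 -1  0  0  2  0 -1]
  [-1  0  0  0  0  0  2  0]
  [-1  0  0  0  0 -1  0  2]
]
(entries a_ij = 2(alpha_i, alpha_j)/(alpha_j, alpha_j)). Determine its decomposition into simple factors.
type B_6 + type G_2

The diagram associated to this matrix has two connected components: the simple roots {alpha_1, alpha_2, alpha_3, alpha_6, alpha_7, alpha_8} form a chain of 6 nodes with a double edge at one end; the terminal node there is the unique short simple root (B_6), and {alpha_4, alpha_5} form two nodes joined by a triple edge (G_2). A semisimple Lie algebra decomposes uniquely as the direct sum of simple ideals, one per connected component of its Dynkin diagram, so g ≅ B_6 ⊕ G_2 (dimension 78 + 14 = 92).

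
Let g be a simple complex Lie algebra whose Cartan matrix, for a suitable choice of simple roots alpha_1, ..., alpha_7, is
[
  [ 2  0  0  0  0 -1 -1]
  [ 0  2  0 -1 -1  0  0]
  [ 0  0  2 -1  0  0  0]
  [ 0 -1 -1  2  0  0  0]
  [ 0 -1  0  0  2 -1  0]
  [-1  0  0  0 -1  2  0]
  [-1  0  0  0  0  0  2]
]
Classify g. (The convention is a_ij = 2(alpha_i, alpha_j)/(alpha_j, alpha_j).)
The matrix has rank 7 with 2's on the diagonal. Reading the off-diagonal entries as Dynkin edges (a single edge where a_ij = a_ji = -1; a double or triple edge where a_ij * a_ji = 2 or 3), the diagram is a chain of 7 nodes with single edges (A_7). One simple-root ordering that puts it in standard form is (alpha_7, alpha_1, alpha_6, alpha_5, alpha_2, alpha_4, alpha_3). So the algebra is type A_7, i.e. sl(8).

A_7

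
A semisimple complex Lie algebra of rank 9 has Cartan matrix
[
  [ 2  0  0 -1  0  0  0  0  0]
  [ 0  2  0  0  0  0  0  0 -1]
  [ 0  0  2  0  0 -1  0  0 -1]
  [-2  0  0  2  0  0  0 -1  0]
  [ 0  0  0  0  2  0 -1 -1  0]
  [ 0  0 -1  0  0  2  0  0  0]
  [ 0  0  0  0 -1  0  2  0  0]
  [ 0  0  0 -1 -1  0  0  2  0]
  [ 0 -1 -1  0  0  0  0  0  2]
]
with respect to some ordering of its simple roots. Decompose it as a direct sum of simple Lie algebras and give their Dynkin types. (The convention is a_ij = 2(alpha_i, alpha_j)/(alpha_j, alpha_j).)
The diagram associated to this matrix has two connected components: the simple roots {alpha_2, alpha_3, alpha_6, alpha_9} form a chain of 4 nodes with single edges (A_4), and {alpha_1, alpha_4, alpha_5, alpha_7, alpha_8} form a chain of 5 nodes with a double edge at one end; the terminal node there is the unique short simple root (B_5). A semisimple Lie algebra decomposes uniquely as the direct sum of simple ideals, one per connected component of its Dynkin diagram, so g ≅ A_4 ⊕ B_5 (dimension 24 + 55 = 79).

A4 ⊕ B5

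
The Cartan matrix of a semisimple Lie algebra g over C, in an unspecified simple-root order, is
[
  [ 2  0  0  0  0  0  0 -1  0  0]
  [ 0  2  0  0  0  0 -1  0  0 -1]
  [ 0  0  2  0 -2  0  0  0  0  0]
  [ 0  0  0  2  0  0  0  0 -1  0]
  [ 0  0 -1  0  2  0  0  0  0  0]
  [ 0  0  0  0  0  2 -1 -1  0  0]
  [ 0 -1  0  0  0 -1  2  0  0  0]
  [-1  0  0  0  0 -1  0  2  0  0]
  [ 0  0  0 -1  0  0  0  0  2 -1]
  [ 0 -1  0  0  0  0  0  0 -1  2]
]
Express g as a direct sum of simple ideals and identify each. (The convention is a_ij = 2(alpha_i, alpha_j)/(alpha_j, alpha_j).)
A_8 (sl(9)) ⊕ B_2 (so(5))

The diagram associated to this matrix has two connected components: the simple roots {alpha_1, alpha_2, alpha_4, alpha_6, alpha_7, alpha_8, alpha_9, alpha_10} form a chain of 8 nodes with single edges (A_8), and {alpha_3, alpha_5} form a chain of 2 nodes with a double edge at one end; the terminal node there is the unique short simple root (B_2). A semisimple Lie algebra decomposes uniquely as the direct sum of simple ideals, one per connected component of its Dynkin diagram, so g ≅ A_8 ⊕ B_2 (dimension 80 + 10 = 90).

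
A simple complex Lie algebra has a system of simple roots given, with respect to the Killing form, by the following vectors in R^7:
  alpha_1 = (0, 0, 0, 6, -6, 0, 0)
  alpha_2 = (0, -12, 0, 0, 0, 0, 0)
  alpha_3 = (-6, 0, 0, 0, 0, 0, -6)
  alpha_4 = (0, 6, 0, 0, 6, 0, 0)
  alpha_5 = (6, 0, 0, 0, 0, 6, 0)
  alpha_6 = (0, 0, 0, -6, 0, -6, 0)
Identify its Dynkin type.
Compute the Cartan integers a_ij = 2(alpha_i, alpha_j)/(alpha_j, alpha_j); the resulting 6x6 Cartan matrix is
[[2, 0, 0, -1, 0, -1], [0, 2, 0, -2, 0, 0], [0, 0, 2, 0, -1, 0], [-1, -1, 0, 2, 0, 0], [0, 0, -1, 0, 2, -1], [-1, 0, 0, 0, -1, 2]].
The roots have two lengths (squared-length ratio 2:1); the short ones are alpha_{1,3,4,5,6}. The associated Dynkin diagram is a chain of 6 nodes with a double edge at one end; the terminal node there is the unique long simple root (C_6), so the type is C_6 (the algebra sp(12)).

C_6 (sp(12))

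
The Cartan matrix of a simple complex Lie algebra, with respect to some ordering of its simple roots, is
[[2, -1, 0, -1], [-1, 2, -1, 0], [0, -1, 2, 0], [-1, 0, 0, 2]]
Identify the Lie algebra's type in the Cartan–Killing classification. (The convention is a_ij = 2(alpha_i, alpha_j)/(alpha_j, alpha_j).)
The matrix has rank 4 with 2's on the diagonal. Reading the off-diagonal entries as Dynkin edges (a single edge where a_ij = a_ji = -1; a double or triple edge where a_ij * a_ji = 2 or 3), the diagram is a chain of 4 nodes with single edges (A_4). One simple-root ordering that puts it in standard form is (alpha_3, alpha_2, alpha_1, alpha_4). So the algebra is type A_4, i.e. sl(5).

A_4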